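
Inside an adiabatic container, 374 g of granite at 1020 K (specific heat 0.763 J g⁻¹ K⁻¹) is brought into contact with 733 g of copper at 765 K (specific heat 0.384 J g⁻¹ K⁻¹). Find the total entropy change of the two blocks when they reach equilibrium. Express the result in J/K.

ΔS_total = 5.84 J/K

Energy balance: T_f = (m₁c₁T₁ + m₂c₂T₂)/(m₁c₁ + m₂c₂) = 893.37 K.
ΔS₁ = m₁c₁ ln(T_f/T₁) = 285.362 × ln(893.37/1020) = -37.825 J/K.
ΔS₂ = m₂c₂ ln(T_f/T₂) = 281.472 × ln(893.37/765) = 43.665 J/K.
ΔS_total = -37.825 + 43.665 = 5.84 J/K.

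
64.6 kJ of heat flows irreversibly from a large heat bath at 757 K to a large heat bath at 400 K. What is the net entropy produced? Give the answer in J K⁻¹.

ΔS_total = 76.2 J/K

ΔS_hot = −Q/T_H = −64600/757 = -85.34 J/K and ΔS_cold = +Q/T_C = 64600/400 = 161.5 J/K.
ΔS_total = -85.34 + 161.5 = 76.2 J/K, positive as the second law requires.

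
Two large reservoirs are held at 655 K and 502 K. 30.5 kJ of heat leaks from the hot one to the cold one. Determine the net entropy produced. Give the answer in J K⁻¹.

ΔS_total = 14.2 J/K

ΔS_hot = −Q/T_H = −30500/655 = -46.56 J/K and ΔS_cold = +Q/T_C = 30500/502 = 60.76 J/K.
ΔS_total = -46.56 + 60.76 = 14.2 J/K, positive as the second law requires.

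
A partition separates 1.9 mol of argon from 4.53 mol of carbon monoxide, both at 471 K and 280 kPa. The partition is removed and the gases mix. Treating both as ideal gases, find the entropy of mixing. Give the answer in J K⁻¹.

Mole fractions: x_A = 1.9/6.43 = 0.295, x_B = 0.705.
ΔS_mix = −R(n_A ln x_A + n_B ln x_B) = −8.314 × (1.9 ln 0.295 + 4.53 ln 0.705) = 32.4 J/K.

ΔS_mix = 32.4 J/K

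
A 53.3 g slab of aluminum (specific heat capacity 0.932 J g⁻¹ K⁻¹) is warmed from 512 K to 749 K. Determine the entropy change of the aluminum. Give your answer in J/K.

ΔS = ∫dQ_rev/T = m c ln(T₂/T₁) = 53.3 × 0.932 × ln(749/512) = 18.9 J/K.

ΔS = 18.9 J/K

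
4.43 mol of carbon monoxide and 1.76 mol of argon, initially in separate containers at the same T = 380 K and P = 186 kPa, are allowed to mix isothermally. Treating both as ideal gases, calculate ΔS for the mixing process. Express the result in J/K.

ΔS_mix = 30.7 J/K

Mole fractions: x_A = 4.43/6.19 = 0.716, x_B = 0.284.
ΔS_mix = −R(n_A ln x_A + n_B ln x_B) = −8.314 × (4.43 ln 0.716 + 1.76 ln 0.284) = 30.7 J/K.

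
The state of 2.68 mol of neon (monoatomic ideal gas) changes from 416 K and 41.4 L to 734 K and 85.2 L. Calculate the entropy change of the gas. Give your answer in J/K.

ΔS = 35.1 J/K

Entropy is a state function: ΔS = nC_V ln(T₂/T₁) + nR ln(V₂/V₁), with C_V = 3R/2 = 12.47 J mol⁻¹ K⁻¹ for a monoatomic ideal gas.
ΔS = 2.68 × [12.47 × ln(734/416) + 8.314 × ln(85.2/41.4)] = 35.1 J/K.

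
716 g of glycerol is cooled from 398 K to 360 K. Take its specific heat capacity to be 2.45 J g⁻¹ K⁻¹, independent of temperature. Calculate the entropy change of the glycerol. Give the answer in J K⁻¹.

ΔS = -176 J/K

ΔS = ∫dQ_rev/T = m c ln(T₂/T₁) = 716 × 2.45 × ln(360/398) = -176 J/K.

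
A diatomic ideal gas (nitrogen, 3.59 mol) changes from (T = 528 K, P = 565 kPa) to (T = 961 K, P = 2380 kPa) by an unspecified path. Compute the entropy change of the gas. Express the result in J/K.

ΔS = 19.6 J/K

ΔS = nC_p ln(T₂/T₁) − nR ln(P₂/P₁), with C_p = 7R/2 = 29.1 J mol⁻¹ K⁻¹ for a diatomic ideal gas.
ΔS = 3.59 × [29.1 × ln(961/528) − 8.314 × ln(2380/565)] = 19.6 J/K.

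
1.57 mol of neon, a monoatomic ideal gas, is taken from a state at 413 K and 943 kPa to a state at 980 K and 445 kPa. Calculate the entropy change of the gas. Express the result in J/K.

ΔS = 38 J/K

ΔS = nC_p ln(T₂/T₁) − nR ln(P₂/P₁), with C_p = 5R/2 = 20.79 J mol⁻¹ K⁻¹ for a monoatomic ideal gas.
ΔS = 1.57 × [20.79 × ln(980/413) − 8.314 × ln(445/943)] = 38 J/K.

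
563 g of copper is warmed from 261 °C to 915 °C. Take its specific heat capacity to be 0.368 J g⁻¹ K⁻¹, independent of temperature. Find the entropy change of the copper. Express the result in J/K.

In kelvin: T₁ = 534.15 K, T₂ = 1188.15 K. ΔS = ∫dQ_rev/T = m c ln(T₂/T₁) = 563 × 0.368 × ln(1188.15/534.15) = 166 J/K.

ΔS = 166 J/K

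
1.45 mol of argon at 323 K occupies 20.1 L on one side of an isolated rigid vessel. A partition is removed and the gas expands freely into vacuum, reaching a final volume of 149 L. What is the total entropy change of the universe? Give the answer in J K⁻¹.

No heat is exchanged and no work is done, so the ideal-gas temperature stays constant.
Entropy is a state function; using a reversible isothermal path, ΔS_gas = nR ln(V₂/V₁) = 1.45 × 8.314 × ln(149/20.1) = 24.1 J/K.
The insulated surroundings exchange no heat, so ΔS_surr = 0 and ΔS_universe = ΔS_gas.

ΔS_universe = 24.1 J/K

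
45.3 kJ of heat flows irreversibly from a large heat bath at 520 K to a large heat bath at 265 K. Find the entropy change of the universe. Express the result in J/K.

ΔS_total = 83.8 J/K

ΔS_hot = −Q/T_H = −45300/520 = -87.12 J/K and ΔS_cold = +Q/T_C = 45300/265 = 170.9 J/K.
ΔS_total = -87.12 + 170.9 = 83.8 J/K, positive as the second law requires.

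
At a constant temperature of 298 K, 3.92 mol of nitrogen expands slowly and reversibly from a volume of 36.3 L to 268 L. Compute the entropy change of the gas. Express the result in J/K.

For an isothermal ideal gas ΔS_gas = nR ln(V₂/V₁) = 3.92 × 8.314 × ln(268/36.3) = 65.2 J/K.

ΔS_gas = 65.2 J/K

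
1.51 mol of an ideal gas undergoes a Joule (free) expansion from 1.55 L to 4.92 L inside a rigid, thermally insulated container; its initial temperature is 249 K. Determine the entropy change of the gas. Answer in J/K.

ΔS_gas = 14.5 J/K

No heat is exchanged and no work is done, so the ideal-gas temperature stays constant.
Entropy is a state function; using a reversible isothermal path, ΔS_gas = nR ln(V₂/V₁) = 1.51 × 8.314 × ln(4.92/1.55) = 14.5 J/K.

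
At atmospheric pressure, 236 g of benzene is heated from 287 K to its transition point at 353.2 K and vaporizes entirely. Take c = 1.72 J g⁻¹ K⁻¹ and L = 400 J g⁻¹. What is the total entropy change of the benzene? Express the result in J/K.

ΔS = 352 J/K

Warming step: ΔS₁ = m c ln(T_tr/T_i) = 236 × 1.72 × ln(353.2/287) = 84.25 J/K.
Phase change: ΔS₂ = +mL/T_tr = 236 × 400 / 353.2 = 267.3 J/K.
ΔS_total = (84.25) + (267.3) = 352 J/K.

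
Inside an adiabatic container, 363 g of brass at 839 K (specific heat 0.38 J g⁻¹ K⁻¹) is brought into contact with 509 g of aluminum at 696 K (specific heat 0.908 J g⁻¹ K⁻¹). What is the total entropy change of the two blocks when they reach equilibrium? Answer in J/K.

ΔS_total = 1.92 J/K

Energy balance: T_f = (m₁c₁T₁ + m₂c₂T₂)/(m₁c₁ + m₂c₂) = 728.87 K.
ΔS₁ = m₁c₁ ln(T_f/T₁) = 137.94 × ln(728.87/839) = -19.41 J/K.
ΔS₂ = m₂c₂ ln(T_f/T₂) = 462.172 × ln(728.87/696) = 21.33 J/K.
ΔS_total = -19.41 + 21.33 = 1.92 J/K.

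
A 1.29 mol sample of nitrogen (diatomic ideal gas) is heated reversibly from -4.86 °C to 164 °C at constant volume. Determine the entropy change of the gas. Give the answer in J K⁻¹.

ΔS = 13.1 J/K

In kelvin: T₁ = 268.29 K, T₂ = 437.15 K. At constant volume, ΔS = nC_V ln(T₂/T₁) with C_V = 5R/2 = 20.79 J mol⁻¹ K⁻¹.
ΔS = 1.29 × 20.79 × ln(437.15/268.29) = 13.1 J/K.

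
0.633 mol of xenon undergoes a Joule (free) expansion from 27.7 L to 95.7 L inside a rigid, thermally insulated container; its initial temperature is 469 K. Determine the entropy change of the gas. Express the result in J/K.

For an ideal gas in free expansion Q = 0 and W = 0, so T is unchanged.
Entropy is a state function; using a reversible isothermal path, ΔS_gas = nR ln(V₂/V₁) = 0.633 × 8.314 × ln(95.7/27.7) = 6.52 J/K.

ΔS_gas = 6.52 J/K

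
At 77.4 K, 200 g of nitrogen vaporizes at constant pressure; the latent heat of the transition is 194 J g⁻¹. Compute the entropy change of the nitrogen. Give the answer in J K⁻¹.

Heat absorbed by the substance: Q = mL = 200 × 194 = 38800 J.
At constant T, ΔS = Q_rev/T = 38800 / 77.4 = 501 J/K.

ΔS = 501 J/K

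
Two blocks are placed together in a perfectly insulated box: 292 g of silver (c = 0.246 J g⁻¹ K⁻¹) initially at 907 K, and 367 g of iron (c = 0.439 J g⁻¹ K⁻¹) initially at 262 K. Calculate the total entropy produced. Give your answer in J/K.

ΔS_total = 42.4 J/K

Energy balance: T_f = (m₁c₁T₁ + m₂c₂T₂)/(m₁c₁ + m₂c₂) = 460.9 K.
ΔS₁ = m₁c₁ ln(T_f/T₁) = 71.832 × ln(460.9/907) = -48.63 J/K.
ΔS₂ = m₂c₂ ln(T_f/T₂) = 161.113 × ln(460.9/262) = 91 J/K.
ΔS_total = -48.63 + 91 = 42.4 J/K.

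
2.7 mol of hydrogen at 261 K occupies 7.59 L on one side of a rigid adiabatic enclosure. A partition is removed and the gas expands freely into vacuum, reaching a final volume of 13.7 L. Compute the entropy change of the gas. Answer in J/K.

No heat is exchanged and no work is done, so the ideal-gas temperature stays constant.
Entropy is a state function; using a reversible isothermal path, ΔS_gas = nR ln(V₂/V₁) = 2.7 × 8.314 × ln(13.7/7.59) = 13.3 J/K.

ΔS_gas = 13.3 J/K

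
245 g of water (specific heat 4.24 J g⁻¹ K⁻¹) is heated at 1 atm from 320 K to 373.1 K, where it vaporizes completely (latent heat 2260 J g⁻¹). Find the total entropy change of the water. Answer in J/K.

Warming step: ΔS₁ = m c ln(T_tr/T_i) = 245 × 4.24 × ln(373.1/320) = 159.5 J/K.
Phase change: ΔS₂ = +mL/T_tr = 245 × 2260 / 373.1 = 1484 J/K.
ΔS_total = (159.5) + (1484) = 1640 J/K.

ΔS = 1640 J/K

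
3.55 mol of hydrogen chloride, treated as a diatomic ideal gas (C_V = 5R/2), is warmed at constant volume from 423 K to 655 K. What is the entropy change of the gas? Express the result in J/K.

ΔS = 32.3 J/K

At constant volume, ΔS = nC_V ln(T₂/T₁) with C_V = 5R/2 = 20.79 J mol⁻¹ K⁻¹.
ΔS = 3.55 × 20.79 × ln(655/423) = 32.3 J/K.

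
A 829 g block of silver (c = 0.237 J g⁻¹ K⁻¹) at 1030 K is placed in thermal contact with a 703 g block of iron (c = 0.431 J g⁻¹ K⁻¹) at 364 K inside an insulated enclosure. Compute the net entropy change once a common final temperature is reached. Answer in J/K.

Energy balance: T_f = (m₁c₁T₁ + m₂c₂T₂)/(m₁c₁ + m₂c₂) = 625.98 K.
ΔS₁ = m₁c₁ ln(T_f/T₁) = 196.473 × ln(625.98/1030) = -97.842 J/K.
ΔS₂ = m₂c₂ ln(T_f/T₂) = 302.993 × ln(625.98/364) = 164.27 J/K.
ΔS_total = -97.842 + 164.27 = 66.4 J/K.

ΔS_total = 66.4 J/K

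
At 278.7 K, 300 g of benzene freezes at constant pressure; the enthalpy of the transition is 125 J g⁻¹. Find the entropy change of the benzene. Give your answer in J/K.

Heat released by the substance: Q = −mL = −300 × 125 = −37500 J.
At constant T, ΔS = Q_rev/T = −37500 / 278.7 = -135 J/K.

ΔS = -135 J/K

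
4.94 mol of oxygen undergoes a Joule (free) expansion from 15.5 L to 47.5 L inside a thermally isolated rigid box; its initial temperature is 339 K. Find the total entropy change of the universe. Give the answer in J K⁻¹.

ΔS_universe = 46 J/K

For an ideal gas in free expansion Q = 0 and W = 0, so T is unchanged.
Entropy is a state function; using a reversible isothermal path, ΔS_gas = nR ln(V₂/V₁) = 4.94 × 8.314 × ln(47.5/15.5) = 46 J/K.
The insulated surroundings exchange no heat, so ΔS_surr = 0 and ΔS_universe = ΔS_gas.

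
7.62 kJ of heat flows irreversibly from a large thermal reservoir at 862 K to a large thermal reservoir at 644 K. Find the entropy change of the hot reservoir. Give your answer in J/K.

ΔS_hot = -8.84 J/K

The hot reservoir loses heat Q, so ΔS_hot = −Q/T_H = −7620/862 = -8.84 J/K.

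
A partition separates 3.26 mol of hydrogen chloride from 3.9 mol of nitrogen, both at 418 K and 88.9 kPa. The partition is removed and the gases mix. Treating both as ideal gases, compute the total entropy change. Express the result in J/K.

ΔS_mix = 41 J/K

Mole fractions: x_A = 3.26/7.16 = 0.455, x_B = 0.545.
ΔS_mix = −R(n_A ln x_A + n_B ln x_B) = −8.314 × (3.26 ln 0.455 + 3.9 ln 0.545) = 41 J/K.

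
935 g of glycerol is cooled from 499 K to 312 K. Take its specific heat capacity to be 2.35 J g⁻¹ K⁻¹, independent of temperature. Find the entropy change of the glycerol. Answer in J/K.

ΔS = ∫dQ_rev/T = m c ln(T₂/T₁) = 935 × 2.35 × ln(312/499) = -1030 J/K.

ΔS = -1030 J/K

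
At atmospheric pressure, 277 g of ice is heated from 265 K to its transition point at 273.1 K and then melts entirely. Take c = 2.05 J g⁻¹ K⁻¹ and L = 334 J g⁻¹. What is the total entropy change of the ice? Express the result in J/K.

Warming step: ΔS₁ = m c ln(T_tr/T_i) = 277 × 2.05 × ln(273.1/265) = 17.1 J/K.
Phase change: ΔS₂ = +mL/T_tr = 277 × 334 / 273.1 = 338.8 J/K.
ΔS_total = (17.1) + (338.8) = 356 J/K.

ΔS = 356 J/K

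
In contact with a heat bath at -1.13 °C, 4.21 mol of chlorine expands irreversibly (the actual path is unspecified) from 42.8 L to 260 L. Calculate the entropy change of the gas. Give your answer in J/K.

Entropy is a state function, so ΔS_gas depends only on the end states.
For an isothermal ideal gas ΔS_gas = nR ln(V₂/V₁) = 4.21 × 8.314 × ln(260/42.8) = 63.1 J/K.

ΔS_gas = 63.1 J/K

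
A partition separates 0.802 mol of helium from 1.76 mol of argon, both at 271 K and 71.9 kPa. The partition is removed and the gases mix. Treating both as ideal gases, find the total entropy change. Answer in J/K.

Mole fractions: x_A = 0.802/2.56 = 0.313, x_B = 0.687.
ΔS_mix = −R(n_A ln x_A + n_B ln x_B) = −8.314 × (0.802 ln 0.313 + 1.76 ln 0.687) = 13.2 J/K.

ΔS_mix = 13.2 J/K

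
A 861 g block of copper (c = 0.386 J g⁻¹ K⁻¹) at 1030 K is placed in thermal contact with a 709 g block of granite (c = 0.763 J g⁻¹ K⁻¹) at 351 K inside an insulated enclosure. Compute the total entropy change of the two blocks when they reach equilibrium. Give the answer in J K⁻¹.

Energy balance: T_f = (m₁c₁T₁ + m₂c₂T₂)/(m₁c₁ + m₂c₂) = 609.4 K.
ΔS₁ = m₁c₁ ln(T_f/T₁) = 332.346 × ln(609.4/1030) = -174.4 J/K.
ΔS₂ = m₂c₂ ln(T_f/T₂) = 540.967 × ln(609.4/351) = 298.4 J/K.
ΔS_total = -174.4 + 298.4 = 124 J/K.

ΔS_total = 124 J/K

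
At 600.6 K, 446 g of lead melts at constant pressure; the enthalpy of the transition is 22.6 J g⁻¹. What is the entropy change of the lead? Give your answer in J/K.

ΔS = 16.8 J/K

Heat absorbed by the substance: Q = mL = 446 × 22.6 = 10079.6 J.
At constant T, ΔS = Q_rev/T = 10079.6 / 600.6 = 16.8 J/K.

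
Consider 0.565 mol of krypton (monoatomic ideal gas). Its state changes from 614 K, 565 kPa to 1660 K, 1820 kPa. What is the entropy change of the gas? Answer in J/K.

ΔS = nC_p ln(T₂/T₁) − nR ln(P₂/P₁), with C_p = 5R/2 = 20.79 J mol⁻¹ K⁻¹ for a monoatomic ideal gas.
ΔS = 0.565 × [20.79 × ln(1660/614) − 8.314 × ln(1820/565)] = 6.18 J/K.

ΔS = 6.18 J/K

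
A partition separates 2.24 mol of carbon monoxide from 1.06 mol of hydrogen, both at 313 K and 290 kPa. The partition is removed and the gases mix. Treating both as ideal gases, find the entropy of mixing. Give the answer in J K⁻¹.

Mole fractions: x_A = 2.24/3.3 = 0.679, x_B = 0.321.
ΔS_mix = −R(n_A ln x_A + n_B ln x_B) = −8.314 × (2.24 ln 0.679 + 1.06 ln 0.321) = 17.2 J/K.

ΔS_mix = 17.2 J/K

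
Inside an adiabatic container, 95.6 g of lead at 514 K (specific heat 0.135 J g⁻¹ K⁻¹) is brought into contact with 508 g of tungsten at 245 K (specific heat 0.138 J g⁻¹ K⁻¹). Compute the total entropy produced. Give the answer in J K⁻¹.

Energy balance: T_f = (m₁c₁T₁ + m₂c₂T₂)/(m₁c₁ + m₂c₂) = 286.82 K.
ΔS₁ = m₁c₁ ln(T_f/T₁) = 12.906 × ln(286.82/514) = -7.529 J/K.
ΔS₂ = m₂c₂ ln(T_f/T₂) = 70.104 × ln(286.82/245) = 11.05 J/K.
ΔS_total = -7.529 + 11.05 = 3.52 J/K.

ΔS_total = 3.52 J/K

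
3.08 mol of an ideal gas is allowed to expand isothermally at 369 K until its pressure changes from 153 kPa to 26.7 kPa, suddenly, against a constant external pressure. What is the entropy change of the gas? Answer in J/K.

ΔS_gas = 44.7 J/K

Entropy is a state function, so ΔS_gas depends only on the end states.
For an isothermal ideal gas ΔS_gas = nR ln(P₁/P₂) = 3.08 × 8.314 × ln(153/26.7) = 44.7 J/K.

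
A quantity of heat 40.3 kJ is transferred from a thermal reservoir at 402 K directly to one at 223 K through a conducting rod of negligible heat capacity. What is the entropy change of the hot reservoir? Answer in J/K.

ΔS_hot = -100 J/K

The hot reservoir loses heat Q, so ΔS_hot = −Q/T_H = −40300/402 = -100 J/K.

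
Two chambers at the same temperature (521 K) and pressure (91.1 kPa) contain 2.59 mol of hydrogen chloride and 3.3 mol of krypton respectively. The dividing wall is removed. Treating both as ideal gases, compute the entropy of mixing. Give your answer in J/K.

Mole fractions: x_A = 2.59/5.89 = 0.44, x_B = 0.56.
ΔS_mix = −R(n_A ln x_A + n_B ln x_B) = −8.314 × (2.59 ln 0.44 + 3.3 ln 0.56) = 33.6 J/K.

ΔS_mix = 33.6 J/K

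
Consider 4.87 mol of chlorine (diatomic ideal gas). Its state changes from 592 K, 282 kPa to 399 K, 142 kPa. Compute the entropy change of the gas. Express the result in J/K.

ΔS = nC_p ln(T₂/T₁) − nR ln(P₂/P₁), with C_p = 7R/2 = 29.1 J mol⁻¹ K⁻¹ for a diatomic ideal gas.
ΔS = 4.87 × [29.1 × ln(399/592) − 8.314 × ln(142/282)] = -28.1 J/K.

ΔS = -28.1 J/K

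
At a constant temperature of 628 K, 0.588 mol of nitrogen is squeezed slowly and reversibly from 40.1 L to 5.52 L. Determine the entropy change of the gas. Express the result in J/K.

ΔS_gas = -9.69 J/K

For an isothermal ideal gas ΔS_gas = nR ln(V₂/V₁) = 0.588 × 8.314 × ln(5.52/40.1) = -9.69 J/K.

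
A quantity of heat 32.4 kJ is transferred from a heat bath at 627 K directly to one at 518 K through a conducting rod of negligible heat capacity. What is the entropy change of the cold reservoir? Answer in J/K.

The cold reservoir gains heat Q, so ΔS_cold = +Q/T_C = 32400/518 = 62.5 J/K.

ΔS_cold = 62.5 J/K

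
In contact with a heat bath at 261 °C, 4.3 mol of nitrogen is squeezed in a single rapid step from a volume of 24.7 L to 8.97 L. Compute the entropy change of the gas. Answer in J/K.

Entropy is a state function, so ΔS_gas depends only on the end states.
For an isothermal ideal gas ΔS_gas = nR ln(V₂/V₁) = 4.3 × 8.314 × ln(8.97/24.7) = -36.2 J/K.

ΔS_gas = -36.2 J/K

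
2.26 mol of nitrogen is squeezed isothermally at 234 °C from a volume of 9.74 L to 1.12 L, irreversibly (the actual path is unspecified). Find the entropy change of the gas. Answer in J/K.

Entropy is a state function, so ΔS_gas depends only on the end states.
For an isothermal ideal gas ΔS_gas = nR ln(V₂/V₁) = 2.26 × 8.314 × ln(1.12/9.74) = -40.6 J/K.

ΔS_gas = -40.6 J/K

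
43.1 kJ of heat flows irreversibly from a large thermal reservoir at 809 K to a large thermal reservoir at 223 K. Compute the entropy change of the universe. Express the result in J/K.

ΔS_hot = −Q/T_H = −43100/809 = -53.28 J/K and ΔS_cold = +Q/T_C = 43100/223 = 193.3 J/K.
ΔS_total = -53.28 + 193.3 = 140 J/K, positive as the second law requires.

ΔS_total = 140 J/K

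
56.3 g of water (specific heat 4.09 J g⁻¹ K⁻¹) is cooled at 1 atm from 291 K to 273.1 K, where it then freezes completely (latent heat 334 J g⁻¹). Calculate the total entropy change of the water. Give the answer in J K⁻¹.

Cooling step: ΔS₁ = m c ln(T_tr/T_i) = 56.3 × 4.09 × ln(273.1/291) = -14.62 J/K.
Phase change: ΔS₂ = −mL/T_tr = −56.3 × 334 / 273.1 = -68.85 J/K.
ΔS_total = (-14.62) + (-68.85) = -83.5 J/K.

ΔS = -83.5 J/K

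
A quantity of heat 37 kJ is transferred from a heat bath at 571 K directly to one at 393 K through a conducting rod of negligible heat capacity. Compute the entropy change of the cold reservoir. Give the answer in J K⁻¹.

ΔS_cold = 94.1 J/K

The cold reservoir gains heat Q, so ΔS_cold = +Q/T_C = 37000/393 = 94.1 J/K.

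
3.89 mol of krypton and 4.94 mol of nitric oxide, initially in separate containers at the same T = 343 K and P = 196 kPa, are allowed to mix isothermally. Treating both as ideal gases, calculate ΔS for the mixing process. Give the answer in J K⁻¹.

ΔS_mix = 50.4 J/K

Mole fractions: x_A = 3.89/8.83 = 0.441, x_B = 0.559.
ΔS_mix = −R(n_A ln x_A + n_B ln x_B) = −8.314 × (3.89 ln 0.441 + 4.94 ln 0.559) = 50.4 J/K.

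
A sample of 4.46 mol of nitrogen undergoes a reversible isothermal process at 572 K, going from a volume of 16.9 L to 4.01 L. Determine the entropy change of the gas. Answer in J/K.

ΔS_gas = -53.3 J/K

For an isothermal ideal gas ΔS_gas = nR ln(V₂/V₁) = 4.46 × 8.314 × ln(4.01/16.9) = -53.3 J/K.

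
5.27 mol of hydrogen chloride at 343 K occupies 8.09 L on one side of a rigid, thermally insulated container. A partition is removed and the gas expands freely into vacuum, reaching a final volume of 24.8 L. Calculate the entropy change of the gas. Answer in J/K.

For an ideal gas in free expansion Q = 0 and W = 0, so T is unchanged.
Entropy is a state function; using a reversible isothermal path, ΔS_gas = nR ln(V₂/V₁) = 5.27 × 8.314 × ln(24.8/8.09) = 49.1 J/K.

ΔS_gas = 49.1 J/K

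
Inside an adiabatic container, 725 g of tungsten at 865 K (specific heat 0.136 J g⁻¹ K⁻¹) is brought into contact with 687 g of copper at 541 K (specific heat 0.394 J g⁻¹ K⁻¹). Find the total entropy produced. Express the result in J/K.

ΔS_total = 8.51 J/K

Energy balance: T_f = (m₁c₁T₁ + m₂c₂T₂)/(m₁c₁ + m₂c₂) = 627.51 K.
ΔS₁ = m₁c₁ ln(T_f/T₁) = 98.6 × ln(627.51/865) = -31.6476 J/K.
ΔS₂ = m₂c₂ ln(T_f/T₂) = 270.678 × ln(627.51/541) = 40.1527 J/K.
ΔS_total = -31.6476 + 40.1527 = 8.51 J/K.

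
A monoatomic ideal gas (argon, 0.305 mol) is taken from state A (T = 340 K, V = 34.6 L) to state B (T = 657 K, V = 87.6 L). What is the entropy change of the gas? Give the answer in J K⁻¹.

ΔS = 4.86 J/K

Entropy is a state function: ΔS = nC_V ln(T₂/T₁) + nR ln(V₂/V₁), with C_V = 3R/2 = 12.47 J mol⁻¹ K⁻¹ for a monoatomic ideal gas.
ΔS = 0.305 × [12.47 × ln(657/340) + 8.314 × ln(87.6/34.6)] = 4.86 J/K.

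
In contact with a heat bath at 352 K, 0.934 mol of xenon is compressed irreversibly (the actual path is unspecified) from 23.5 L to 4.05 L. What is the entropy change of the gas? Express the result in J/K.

ΔS_gas = -13.7 J/K

Entropy is a state function, so ΔS_gas depends only on the end states.
For an isothermal ideal gas ΔS_gas = nR ln(V₂/V₁) = 0.934 × 8.314 × ln(4.05/23.5) = -13.7 J/K.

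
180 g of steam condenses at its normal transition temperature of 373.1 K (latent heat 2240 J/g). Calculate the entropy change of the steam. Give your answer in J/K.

Heat released by the substance: Q = −mL = −180 × 2240 = −403200 J.
At constant T, ΔS = Q_rev/T = −403200 / 373.1 = -1080 J/K.

ΔS = -1080 J/K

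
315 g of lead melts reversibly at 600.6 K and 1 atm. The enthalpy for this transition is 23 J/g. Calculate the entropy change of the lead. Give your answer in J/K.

Heat absorbed by the substance: Q = mL = 315 × 23 = 7245 J.
At constant T, ΔS = Q_rev/T = 7245 / 600.6 = 12.1 J/K.

ΔS = 12.1 J/K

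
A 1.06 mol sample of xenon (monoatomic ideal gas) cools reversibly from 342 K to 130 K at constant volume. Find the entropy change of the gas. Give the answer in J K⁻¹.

At constant volume, ΔS = nC_V ln(T₂/T₁) with C_V = 3R/2 = 12.47 J mol⁻¹ K⁻¹.
ΔS = 1.06 × 12.47 × ln(130/342) = -12.8 J/K.

ΔS = -12.8 J/K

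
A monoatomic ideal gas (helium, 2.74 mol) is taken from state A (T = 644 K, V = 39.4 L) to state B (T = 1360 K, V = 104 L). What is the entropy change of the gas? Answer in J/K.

Entropy is a state function: ΔS = nC_V ln(T₂/T₁) + nR ln(V₂/V₁), with C_V = 3R/2 = 12.47 J mol⁻¹ K⁻¹ for a monoatomic ideal gas.
ΔS = 2.74 × [12.47 × ln(1360/644) + 8.314 × ln(104/39.4)] = 47.7 J/K.

ΔS = 47.7 J/K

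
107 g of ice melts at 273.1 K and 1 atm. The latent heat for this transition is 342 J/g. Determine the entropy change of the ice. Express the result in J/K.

ΔS = 134 J/K

Heat absorbed by the substance: Q = mL = 107 × 342 = 36594 J.
At constant T, ΔS = Q_rev/T = 36594 / 273.1 = 134 J/K.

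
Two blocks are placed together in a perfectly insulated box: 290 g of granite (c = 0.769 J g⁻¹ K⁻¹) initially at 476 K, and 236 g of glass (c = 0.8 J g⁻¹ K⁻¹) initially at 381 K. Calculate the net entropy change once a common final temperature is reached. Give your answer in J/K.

ΔS_total = 2.51 J/K

Energy balance: T_f = (m₁c₁T₁ + m₂c₂T₂)/(m₁c₁ + m₂c₂) = 432.45 K.
ΔS₁ = m₁c₁ ln(T_f/T₁) = 223.01 × ln(432.45/476) = -21.4 J/K.
ΔS₂ = m₂c₂ ln(T_f/T₂) = 188.8 × ln(432.45/381) = 23.91 J/K.
ΔS_total = -21.4 + 23.91 = 2.51 J/K.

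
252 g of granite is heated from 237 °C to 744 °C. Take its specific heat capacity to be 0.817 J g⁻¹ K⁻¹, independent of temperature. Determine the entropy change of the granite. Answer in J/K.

ΔS = 142 J/K

In kelvin: T₁ = 510.15 K, T₂ = 1017.15 K. ΔS = ∫dQ_rev/T = m c ln(T₂/T₁) = 252 × 0.817 × ln(1017.15/510.15) = 142 J/K.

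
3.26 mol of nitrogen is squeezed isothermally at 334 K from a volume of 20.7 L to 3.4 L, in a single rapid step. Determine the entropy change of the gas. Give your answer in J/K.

ΔS_gas = -49 J/K

Entropy is a state function, so ΔS_gas depends only on the end states.
For an isothermal ideal gas ΔS_gas = nR ln(V₂/V₁) = 3.26 × 8.314 × ln(3.4/20.7) = -49 J/K.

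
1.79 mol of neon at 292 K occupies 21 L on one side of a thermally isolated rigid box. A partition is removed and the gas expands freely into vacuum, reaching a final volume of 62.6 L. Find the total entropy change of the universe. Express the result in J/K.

ΔS_universe = 16.3 J/K

For an ideal gas in free expansion Q = 0 and W = 0, so T is unchanged.
Entropy is a state function; using a reversible isothermal path, ΔS_gas = nR ln(V₂/V₁) = 1.79 × 8.314 × ln(62.6/21) = 16.3 J/K.
The insulated surroundings exchange no heat, so ΔS_surr = 0 and ΔS_universe = ΔS_gas.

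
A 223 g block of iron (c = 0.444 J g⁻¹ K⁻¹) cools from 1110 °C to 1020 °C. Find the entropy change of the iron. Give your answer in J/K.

In kelvin: T₁ = 1383.15 K, T₂ = 1293.15 K. ΔS = ∫dQ_rev/T = m c ln(T₂/T₁) = 223 × 0.444 × ln(1293.15/1383.15) = -6.66 J/K.

ΔS = -6.66 J/K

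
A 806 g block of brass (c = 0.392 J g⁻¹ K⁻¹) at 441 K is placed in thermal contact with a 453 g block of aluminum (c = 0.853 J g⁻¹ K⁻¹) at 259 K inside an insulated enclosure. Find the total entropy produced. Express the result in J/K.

ΔS_total = 24.8 J/K

Energy balance: T_f = (m₁c₁T₁ + m₂c₂T₂)/(m₁c₁ + m₂c₂) = 340.87 K.
ΔS₁ = m₁c₁ ln(T_f/T₁) = 315.952 × ln(340.87/441) = -81.37 J/K.
ΔS₂ = m₂c₂ ln(T_f/T₂) = 386.409 × ln(340.87/259) = 106.14 J/K.
ΔS_total = -81.37 + 106.14 = 24.8 J/K.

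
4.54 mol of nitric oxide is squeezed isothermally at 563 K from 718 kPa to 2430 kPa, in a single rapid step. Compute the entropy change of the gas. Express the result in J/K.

ΔS_gas = -46 J/K

Entropy is a state function, so ΔS_gas depends only on the end states.
For an isothermal ideal gas ΔS_gas = nR ln(P₁/P₂) = 4.54 × 8.314 × ln(718/2430) = -46 J/K.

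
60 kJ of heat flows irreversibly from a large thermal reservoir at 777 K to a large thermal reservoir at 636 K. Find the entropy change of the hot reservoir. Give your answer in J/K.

The hot reservoir loses heat Q, so ΔS_hot = −Q/T_H = −60000/777 = -77.2 J/K.

ΔS_hot = -77.2 J/K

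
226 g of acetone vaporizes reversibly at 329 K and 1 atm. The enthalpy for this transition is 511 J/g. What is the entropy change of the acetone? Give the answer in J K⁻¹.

Heat absorbed by the substance: Q = mL = 226 × 511 = 115486 J.
At constant T, ΔS = Q_rev/T = 115486 / 329 = 351 J/K.

ΔS = 351 J/K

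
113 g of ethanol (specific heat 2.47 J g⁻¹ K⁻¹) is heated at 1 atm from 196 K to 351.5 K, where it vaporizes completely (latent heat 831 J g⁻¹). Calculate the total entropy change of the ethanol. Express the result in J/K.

Warming step: ΔS₁ = m c ln(T_tr/T_i) = 113 × 2.47 × ln(351.5/196) = 163 J/K.
Phase change: ΔS₂ = +mL/T_tr = 113 × 831 / 351.5 = 267.1 J/K.
ΔS_total = (163) + (267.1) = 430 J/K.

ΔS = 430 J/K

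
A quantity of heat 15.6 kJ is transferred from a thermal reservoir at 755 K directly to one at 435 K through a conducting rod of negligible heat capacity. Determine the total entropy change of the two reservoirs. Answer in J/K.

ΔS_total = 15.2 J/K

ΔS_hot = −Q/T_H = −15600/755 = -20.66 J/K and ΔS_cold = +Q/T_C = 15600/435 = 35.86 J/K.
ΔS_total = -20.66 + 35.86 = 15.2 J/K, positive as the second law requires.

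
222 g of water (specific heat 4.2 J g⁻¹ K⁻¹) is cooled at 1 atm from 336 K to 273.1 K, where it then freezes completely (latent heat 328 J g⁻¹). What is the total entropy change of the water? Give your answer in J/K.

Cooling step: ΔS₁ = m c ln(T_tr/T_i) = 222 × 4.2 × ln(273.1/336) = -193.3 J/K.
Phase change: ΔS₂ = −mL/T_tr = −222 × 328 / 273.1 = -266.6 J/K.
ΔS_total = (-193.3) + (-266.6) = -460 J/K.

ΔS = -460 J/K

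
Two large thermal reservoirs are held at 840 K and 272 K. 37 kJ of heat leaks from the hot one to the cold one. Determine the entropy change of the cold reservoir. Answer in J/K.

ΔS_cold = 136 J/K

The cold reservoir gains heat Q, so ΔS_cold = +Q/T_C = 37000/272 = 136 J/K.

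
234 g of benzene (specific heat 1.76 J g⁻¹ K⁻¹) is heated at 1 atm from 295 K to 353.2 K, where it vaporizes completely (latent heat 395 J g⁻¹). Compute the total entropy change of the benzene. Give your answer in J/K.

Warming step: ΔS₁ = m c ln(T_tr/T_i) = 234 × 1.76 × ln(353.2/295) = 74.16 J/K.
Phase change: ΔS₂ = +mL/T_tr = 234 × 395 / 353.2 = 261.7 J/K.
ΔS_total = (74.16) + (261.7) = 336 J/K.

ΔS = 336 J/K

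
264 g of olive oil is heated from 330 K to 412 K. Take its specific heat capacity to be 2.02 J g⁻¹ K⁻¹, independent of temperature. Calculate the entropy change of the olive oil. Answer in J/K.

ΔS = 118 J/K

ΔS = ∫dQ_rev/T = m c ln(T₂/T₁) = 264 × 2.02 × ln(412/330) = 118 J/K.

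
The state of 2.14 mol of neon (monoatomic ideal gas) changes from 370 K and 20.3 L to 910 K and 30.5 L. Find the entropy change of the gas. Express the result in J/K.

ΔS = 31.3 J/K

Entropy is a state function: ΔS = nC_V ln(T₂/T₁) + nR ln(V₂/V₁), with C_V = 3R/2 = 12.47 J mol⁻¹ K⁻¹ for a monoatomic ideal gas.
ΔS = 2.14 × [12.47 × ln(910/370) + 8.314 × ln(30.5/20.3)] = 31.3 J/K.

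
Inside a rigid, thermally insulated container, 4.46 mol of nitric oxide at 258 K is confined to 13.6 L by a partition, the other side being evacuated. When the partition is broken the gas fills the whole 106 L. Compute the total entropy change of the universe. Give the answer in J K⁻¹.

For an ideal gas in free expansion Q = 0 and W = 0, so T is unchanged.
Entropy is a state function; using a reversible isothermal path, ΔS_gas = nR ln(V₂/V₁) = 4.46 × 8.314 × ln(106/13.6) = 76.1 J/K.
The insulated surroundings exchange no heat, so ΔS_surr = 0 and ΔS_universe = ΔS_gas.

ΔS_universe = 76.1 J/K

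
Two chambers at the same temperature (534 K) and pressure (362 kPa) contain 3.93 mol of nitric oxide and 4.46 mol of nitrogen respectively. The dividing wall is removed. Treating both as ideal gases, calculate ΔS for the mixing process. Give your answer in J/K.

Mole fractions: x_A = 3.93/8.39 = 0.468, x_B = 0.532.
ΔS_mix = −R(n_A ln x_A + n_B ln x_B) = −8.314 × (3.93 ln 0.468 + 4.46 ln 0.532) = 48.2 J/K.

ΔS_mix = 48.2 J/K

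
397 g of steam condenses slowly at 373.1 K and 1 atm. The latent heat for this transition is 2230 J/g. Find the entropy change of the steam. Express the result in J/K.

ΔS = -2370 J/K

Heat released by the substance: Q = −mL = −397 × 2230 = −885310 J.
At constant T, ΔS = Q_rev/T = −885310 / 373.1 = -2370 J/K.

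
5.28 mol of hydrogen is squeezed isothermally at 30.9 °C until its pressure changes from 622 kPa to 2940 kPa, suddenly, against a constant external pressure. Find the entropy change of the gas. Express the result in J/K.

ΔS_gas = -68.2 J/K

Entropy is a state function, so ΔS_gas depends only on the end states.
For an isothermal ideal gas ΔS_gas = nR ln(P₁/P₂) = 5.28 × 8.314 × ln(622/2940) = -68.2 J/K.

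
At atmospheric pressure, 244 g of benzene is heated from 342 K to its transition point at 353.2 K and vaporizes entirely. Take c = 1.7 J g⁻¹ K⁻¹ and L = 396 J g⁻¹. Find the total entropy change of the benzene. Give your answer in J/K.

Warming step: ΔS₁ = m c ln(T_tr/T_i) = 244 × 1.7 × ln(353.2/342) = 13.37 J/K.
Phase change: ΔS₂ = +mL/T_tr = 244 × 396 / 353.2 = 273.6 J/K.
ΔS_total = (13.37) + (273.6) = 287 J/K.

ΔS = 287 J/K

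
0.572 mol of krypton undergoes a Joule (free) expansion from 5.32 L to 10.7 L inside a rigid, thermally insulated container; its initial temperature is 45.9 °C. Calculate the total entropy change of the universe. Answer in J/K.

ΔS_universe = 3.32 J/K

No heat is exchanged and no work is done, so the ideal-gas temperature stays constant.
Entropy is a state function; using a reversible isothermal path, ΔS_gas = nR ln(V₂/V₁) = 0.572 × 8.314 × ln(10.7/5.32) = 3.32 J/K.
The insulated surroundings exchange no heat, so ΔS_surr = 0 and ΔS_universe = ΔS_gas.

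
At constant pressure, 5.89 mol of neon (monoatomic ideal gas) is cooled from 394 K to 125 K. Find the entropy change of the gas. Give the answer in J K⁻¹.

At constant pressure, ΔS = nC_p ln(T₂/T₁) with C_p = 5R/2 = 20.79 J mol⁻¹ K⁻¹.
ΔS = 5.89 × 20.79 × ln(125/394) = -141 J/K.

ΔS = -141 J/K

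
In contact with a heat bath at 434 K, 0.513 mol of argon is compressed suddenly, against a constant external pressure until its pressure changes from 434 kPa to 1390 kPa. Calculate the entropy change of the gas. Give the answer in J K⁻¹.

ΔS_gas = -4.96 J/K

Entropy is a state function, so ΔS_gas depends only on the end states.
For an isothermal ideal gas ΔS_gas = nR ln(P₁/P₂) = 0.513 × 8.314 × ln(434/1390) = -4.96 J/K.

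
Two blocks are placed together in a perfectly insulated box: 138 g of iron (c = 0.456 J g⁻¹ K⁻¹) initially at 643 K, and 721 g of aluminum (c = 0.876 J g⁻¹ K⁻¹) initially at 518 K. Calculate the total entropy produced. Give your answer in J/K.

Energy balance: T_f = (m₁c₁T₁ + m₂c₂T₂)/(m₁c₁ + m₂c₂) = 529.33 K.
ΔS₁ = m₁c₁ ln(T_f/T₁) = 62.928 × ln(529.33/643) = -12.24 J/K.
ΔS₂ = m₂c₂ ln(T_f/T₂) = 631.596 × ln(529.33/518) = 13.66 J/K.
ΔS_total = -12.24 + 13.66 = 1.42 J/K.

ΔS_total = 1.42 J/K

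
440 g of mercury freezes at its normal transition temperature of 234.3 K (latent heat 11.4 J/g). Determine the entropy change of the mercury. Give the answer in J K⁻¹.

ΔS = -21.4 J/K

Heat released by the substance: Q = −mL = −440 × 11.4 = −5016 J.
At constant T, ΔS = Q_rev/T = −5016 / 234.3 = -21.4 J/K.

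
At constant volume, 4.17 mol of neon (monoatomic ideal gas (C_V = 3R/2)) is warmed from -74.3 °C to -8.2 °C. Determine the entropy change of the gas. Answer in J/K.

ΔS = 14.9 J/K

In kelvin: T₁ = 198.85 K, T₂ = 264.95 K. At constant volume, ΔS = nC_V ln(T₂/T₁) with C_V = 3R/2 = 12.47 J mol⁻¹ K⁻¹.
ΔS = 4.17 × 12.47 × ln(264.95/198.85) = 14.9 J/K.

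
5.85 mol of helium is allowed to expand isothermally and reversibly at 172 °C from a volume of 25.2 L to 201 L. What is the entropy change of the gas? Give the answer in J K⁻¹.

For an isothermal ideal gas ΔS_gas = nR ln(V₂/V₁) = 5.85 × 8.314 × ln(201/25.2) = 101 J/K.

ΔS_gas = 101 J/K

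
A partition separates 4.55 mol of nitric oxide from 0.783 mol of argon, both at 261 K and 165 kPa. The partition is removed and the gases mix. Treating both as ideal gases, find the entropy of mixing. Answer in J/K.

ΔS_mix = 18.5 J/K

Mole fractions: x_A = 4.55/5.33 = 0.853, x_B = 0.147.
ΔS_mix = −R(n_A ln x_A + n_B ln x_B) = −8.314 × (4.55 ln 0.853 + 0.783 ln 0.147) = 18.5 J/K.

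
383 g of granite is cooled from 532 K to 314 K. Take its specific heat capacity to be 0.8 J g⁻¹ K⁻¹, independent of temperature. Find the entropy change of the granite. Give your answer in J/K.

ΔS = ∫dQ_rev/T = m c ln(T₂/T₁) = 383 × 0.8 × ln(314/532) = -162 J/K.

ΔS = -162 J/K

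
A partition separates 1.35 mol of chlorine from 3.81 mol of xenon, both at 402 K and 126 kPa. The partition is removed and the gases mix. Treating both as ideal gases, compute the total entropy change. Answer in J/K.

Mole fractions: x_A = 1.35/5.16 = 0.262, x_B = 0.738.
ΔS_mix = −R(n_A ln x_A + n_B ln x_B) = −8.314 × (1.35 ln 0.262 + 3.81 ln 0.738) = 24.7 J/K.

ΔS_mix = 24.7 J/K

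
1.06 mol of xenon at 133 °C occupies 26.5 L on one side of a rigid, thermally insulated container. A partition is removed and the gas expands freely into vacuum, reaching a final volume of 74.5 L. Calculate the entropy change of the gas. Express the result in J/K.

ΔS_gas = 9.11 J/K

For an ideal gas in free expansion Q = 0 and W = 0, so T is unchanged.
Entropy is a state function; using a reversible isothermal path, ΔS_gas = nR ln(V₂/V₁) = 1.06 × 8.314 × ln(74.5/26.5) = 9.11 J/K.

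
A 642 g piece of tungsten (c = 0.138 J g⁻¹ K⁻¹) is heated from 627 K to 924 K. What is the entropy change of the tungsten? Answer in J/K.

ΔS = ∫dQ_rev/T = m c ln(T₂/T₁) = 642 × 0.138 × ln(924/627) = 34.4 J/K.

ΔS = 34.4 J/K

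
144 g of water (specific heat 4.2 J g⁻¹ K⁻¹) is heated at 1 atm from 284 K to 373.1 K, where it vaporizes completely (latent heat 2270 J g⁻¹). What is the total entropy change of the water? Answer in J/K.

ΔS = 1040 J/K

Warming step: ΔS₁ = m c ln(T_tr/T_i) = 144 × 4.2 × ln(373.1/284) = 165 J/K.
Phase change: ΔS₂ = +mL/T_tr = 144 × 2270 / 373.1 = 876.1 J/K.
ΔS_total = (165) + (876.1) = 1040 J/K.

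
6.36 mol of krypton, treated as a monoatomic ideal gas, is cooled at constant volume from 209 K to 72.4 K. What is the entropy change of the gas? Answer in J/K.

At constant volume, ΔS = nC_V ln(T₂/T₁) with C_V = 3R/2 = 12.47 J mol⁻¹ K⁻¹.
ΔS = 6.36 × 12.47 × ln(72.4/209) = -84.1 J/K.

ΔS = -84.1 J/K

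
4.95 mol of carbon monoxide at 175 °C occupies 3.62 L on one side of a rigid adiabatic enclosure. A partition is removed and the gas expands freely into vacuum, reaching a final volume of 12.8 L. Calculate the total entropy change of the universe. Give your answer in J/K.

No heat is exchanged and no work is done, so the ideal-gas temperature stays constant.
Entropy is a state function; using a reversible isothermal path, ΔS_gas = nR ln(V₂/V₁) = 4.95 × 8.314 × ln(12.8/3.62) = 52 J/K.
The insulated surroundings exchange no heat, so ΔS_surr = 0 and ΔS_universe = ΔS_gas.

ΔS_universe = 52 J/K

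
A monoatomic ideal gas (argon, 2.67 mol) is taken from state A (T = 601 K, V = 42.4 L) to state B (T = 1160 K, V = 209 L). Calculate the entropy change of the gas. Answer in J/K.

Entropy is a state function: ΔS = nC_V ln(T₂/T₁) + nR ln(V₂/V₁), with C_V = 3R/2 = 12.47 J mol⁻¹ K⁻¹ for a monoatomic ideal gas.
ΔS = 2.67 × [12.47 × ln(1160/601) + 8.314 × ln(209/42.4)] = 57.3 J/K.

ΔS = 57.3 J/K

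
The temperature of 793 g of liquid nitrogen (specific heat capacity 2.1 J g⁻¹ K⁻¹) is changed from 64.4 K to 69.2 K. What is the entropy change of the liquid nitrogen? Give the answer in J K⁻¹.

ΔS = ∫dQ_rev/T = m c ln(T₂/T₁) = 793 × 2.1 × ln(69.2/64.4) = 120 J/K.

ΔS = 120 J/K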